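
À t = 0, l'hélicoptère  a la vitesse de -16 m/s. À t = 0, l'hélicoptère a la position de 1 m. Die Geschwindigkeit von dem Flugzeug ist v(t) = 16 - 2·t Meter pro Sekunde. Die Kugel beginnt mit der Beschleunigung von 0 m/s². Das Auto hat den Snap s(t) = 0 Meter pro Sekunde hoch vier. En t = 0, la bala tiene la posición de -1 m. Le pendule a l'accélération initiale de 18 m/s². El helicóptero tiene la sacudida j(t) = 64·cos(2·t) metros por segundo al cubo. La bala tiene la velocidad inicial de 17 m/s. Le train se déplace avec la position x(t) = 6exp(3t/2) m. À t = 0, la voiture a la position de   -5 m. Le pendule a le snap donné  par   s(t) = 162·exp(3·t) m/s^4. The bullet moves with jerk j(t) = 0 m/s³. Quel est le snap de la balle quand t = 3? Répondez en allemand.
Ausgehend von dem Ruck j(t) = 0, nehmen wir 1 Ableitung. Die Ableitung von dem Ruck ergibt den Snap: s(t) = 0. Wir haben den Snap s(t) = 0. Durch Einsetzen von t = 3: s(3) = 0.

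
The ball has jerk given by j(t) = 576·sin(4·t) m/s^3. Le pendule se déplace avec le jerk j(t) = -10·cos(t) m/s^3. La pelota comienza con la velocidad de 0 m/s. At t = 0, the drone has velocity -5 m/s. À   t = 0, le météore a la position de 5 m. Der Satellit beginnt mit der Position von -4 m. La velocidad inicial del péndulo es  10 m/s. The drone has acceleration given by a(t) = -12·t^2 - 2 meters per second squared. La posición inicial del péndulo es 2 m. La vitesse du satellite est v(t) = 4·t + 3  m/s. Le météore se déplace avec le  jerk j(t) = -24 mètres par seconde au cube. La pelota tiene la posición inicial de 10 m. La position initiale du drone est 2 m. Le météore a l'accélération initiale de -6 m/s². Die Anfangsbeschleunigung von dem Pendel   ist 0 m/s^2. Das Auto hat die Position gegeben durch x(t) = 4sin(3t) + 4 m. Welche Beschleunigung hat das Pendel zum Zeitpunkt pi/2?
Wir müssen unsere Gleichung für den Ruck j(t) = -10·cos(t) 1-mal integrieren. Die Stammfunktion von dem Ruck, mit a(0) = 0, ergibt die Beschleunigung: a(t) = -10·sin(t). Aus der Gleichung für die Beschleunigung a(t) = -10·sin(t), setzen wir t = pi/2 ein und erhalten a = -10.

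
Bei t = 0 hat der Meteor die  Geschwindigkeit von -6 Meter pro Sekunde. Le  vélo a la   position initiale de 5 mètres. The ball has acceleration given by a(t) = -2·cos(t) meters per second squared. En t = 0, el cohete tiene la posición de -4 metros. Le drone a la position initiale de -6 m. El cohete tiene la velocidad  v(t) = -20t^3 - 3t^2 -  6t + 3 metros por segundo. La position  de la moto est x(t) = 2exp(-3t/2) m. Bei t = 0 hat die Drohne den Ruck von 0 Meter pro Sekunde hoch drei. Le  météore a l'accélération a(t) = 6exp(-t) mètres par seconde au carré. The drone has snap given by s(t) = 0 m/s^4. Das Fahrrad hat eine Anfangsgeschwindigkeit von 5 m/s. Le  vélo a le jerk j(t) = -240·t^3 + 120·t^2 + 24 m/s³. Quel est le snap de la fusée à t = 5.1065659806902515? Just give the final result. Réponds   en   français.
s(5.1065659806902515) = -120.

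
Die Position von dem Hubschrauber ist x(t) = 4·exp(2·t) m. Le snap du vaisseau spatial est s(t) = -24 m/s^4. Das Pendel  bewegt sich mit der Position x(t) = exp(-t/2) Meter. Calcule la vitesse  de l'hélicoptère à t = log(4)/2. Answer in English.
Starting from position x(t) = 4·exp(2·t), we take 1 derivative. Taking d/dt of x(t), we find v(t) = 8·exp(2·t). Using v(t) = 8·exp(2·t) and substituting t = log(4)/2, we find v = 32.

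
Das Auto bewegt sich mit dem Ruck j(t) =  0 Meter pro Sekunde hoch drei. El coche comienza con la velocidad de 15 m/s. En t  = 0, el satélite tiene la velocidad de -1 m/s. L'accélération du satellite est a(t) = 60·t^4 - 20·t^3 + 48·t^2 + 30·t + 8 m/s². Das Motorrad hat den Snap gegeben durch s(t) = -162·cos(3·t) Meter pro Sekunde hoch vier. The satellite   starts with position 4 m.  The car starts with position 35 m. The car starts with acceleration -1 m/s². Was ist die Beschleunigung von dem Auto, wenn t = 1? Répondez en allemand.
Ausgehend von dem Ruck j(t) = 0, nehmen wir 1 Integral. Durch Integration von dem Ruck und Verwendung der Anfangsbedingung a(0) = -1, erhalten wir a(t) = -1. Wir haben die Beschleunigung a(t) = -1. Durch Einsetzen von t = 1: a(1) = -1.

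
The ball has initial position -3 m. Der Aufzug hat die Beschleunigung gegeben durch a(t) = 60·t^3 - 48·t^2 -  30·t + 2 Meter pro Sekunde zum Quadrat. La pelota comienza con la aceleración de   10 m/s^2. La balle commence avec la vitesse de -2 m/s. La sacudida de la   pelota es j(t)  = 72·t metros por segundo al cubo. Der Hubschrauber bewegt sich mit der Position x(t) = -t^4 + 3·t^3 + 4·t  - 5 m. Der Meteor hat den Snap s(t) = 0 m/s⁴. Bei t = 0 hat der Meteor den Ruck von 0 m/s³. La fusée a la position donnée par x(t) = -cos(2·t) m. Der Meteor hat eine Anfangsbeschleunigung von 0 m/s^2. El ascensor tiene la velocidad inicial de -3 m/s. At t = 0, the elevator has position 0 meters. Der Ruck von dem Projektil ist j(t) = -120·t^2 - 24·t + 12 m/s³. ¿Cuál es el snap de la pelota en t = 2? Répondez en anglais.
To solve this, we need to take 1 derivative of our jerk equation j(t) = 72·t. Differentiating jerk, we get snap: s(t) = 72. Using s(t) = 72 and substituting t = 2, we find s = 72.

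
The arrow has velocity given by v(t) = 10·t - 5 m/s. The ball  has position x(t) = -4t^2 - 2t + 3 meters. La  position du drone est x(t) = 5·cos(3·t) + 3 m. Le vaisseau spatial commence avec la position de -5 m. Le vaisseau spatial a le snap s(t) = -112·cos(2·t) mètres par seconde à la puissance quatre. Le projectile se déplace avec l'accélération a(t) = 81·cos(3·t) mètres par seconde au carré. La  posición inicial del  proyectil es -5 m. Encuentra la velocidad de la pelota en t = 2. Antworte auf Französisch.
En partant de la position x(t) = -4·t^2 - 2·t + 3, nous prenons 1 dérivée. En prenant d/dt de x(t), nous trouvons v(t) = -8·t - 2. En utilisant v(t) = -8·t - 2 et en substituant t = 2, nous trouvons v = -18.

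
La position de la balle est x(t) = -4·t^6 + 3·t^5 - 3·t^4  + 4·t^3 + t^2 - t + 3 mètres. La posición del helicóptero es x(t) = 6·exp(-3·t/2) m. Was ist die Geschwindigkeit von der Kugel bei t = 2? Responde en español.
Debemos derivar nuestra ecuación de la posición x(t) = -4·t^6 + 3·t^5 - 3·t^4 + 4·t^3 + t^2 - t + 3 1 vez. La derivada de la posición da la velocidad: v(t) = -24·t^5 + 15·t^4 - 12·t^3 + 12·t^2 + 2·t - 1. Usando v(t) = -24·t^5 + 15·t^4 - 12·t^3 + 12·t^2 + 2·t - 1 y sustituyendo t = 2, encontramos v = -573.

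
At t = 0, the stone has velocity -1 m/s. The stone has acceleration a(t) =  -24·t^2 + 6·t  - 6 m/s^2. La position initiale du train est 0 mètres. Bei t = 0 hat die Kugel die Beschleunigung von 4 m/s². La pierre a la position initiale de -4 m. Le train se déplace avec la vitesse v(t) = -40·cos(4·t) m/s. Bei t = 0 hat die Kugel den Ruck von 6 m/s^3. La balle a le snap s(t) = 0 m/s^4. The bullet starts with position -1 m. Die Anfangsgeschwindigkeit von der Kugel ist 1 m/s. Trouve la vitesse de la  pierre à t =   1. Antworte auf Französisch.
Nous devons intégrer notre équation de l'accélération a(t) = -24·t^2 + 6·t - 6 1 fois. La primitive de l'accélération est la vitesse. En utilisant v(0) = -1, nous obtenons v(t) = -8·t^3 + 3·t^2 - 6·t - 1. En utilisant v(t) = -8·t^3 + 3·t^2 - 6·t - 1 et en substituant t = 1, nous trouvons v = -12.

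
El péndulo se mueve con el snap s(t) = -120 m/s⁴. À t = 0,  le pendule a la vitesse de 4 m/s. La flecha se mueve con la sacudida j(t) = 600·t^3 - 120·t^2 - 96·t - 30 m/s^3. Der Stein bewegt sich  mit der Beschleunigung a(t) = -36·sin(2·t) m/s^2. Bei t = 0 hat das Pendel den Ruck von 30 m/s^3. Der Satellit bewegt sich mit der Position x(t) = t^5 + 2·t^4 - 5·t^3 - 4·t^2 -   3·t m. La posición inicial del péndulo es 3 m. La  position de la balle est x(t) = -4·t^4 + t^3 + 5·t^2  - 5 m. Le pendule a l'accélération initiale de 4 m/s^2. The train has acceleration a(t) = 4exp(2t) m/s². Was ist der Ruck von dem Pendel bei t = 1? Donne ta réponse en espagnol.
Para resolver esto, necesitamos tomar 1 antiderivada de nuestra ecuación del snap s(t) = -120. La integral del snap es la sacudida. Usando j(0) = 30, obtenemos j(t) = 30 - 120·t. Usando j(t) = 30 - 120·t y sustituyendo t = 1, encontramos j = -90.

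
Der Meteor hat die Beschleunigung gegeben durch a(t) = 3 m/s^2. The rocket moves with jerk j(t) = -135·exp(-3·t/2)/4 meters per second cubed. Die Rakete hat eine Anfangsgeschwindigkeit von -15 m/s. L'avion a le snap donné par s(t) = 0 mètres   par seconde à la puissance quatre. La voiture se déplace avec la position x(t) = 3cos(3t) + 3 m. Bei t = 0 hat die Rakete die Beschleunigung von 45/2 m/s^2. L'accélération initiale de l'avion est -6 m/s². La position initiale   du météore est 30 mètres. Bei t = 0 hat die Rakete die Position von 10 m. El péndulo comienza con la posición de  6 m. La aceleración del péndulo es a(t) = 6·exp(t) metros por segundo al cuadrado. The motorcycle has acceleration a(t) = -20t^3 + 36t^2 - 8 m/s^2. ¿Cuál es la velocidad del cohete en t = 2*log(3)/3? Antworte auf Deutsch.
Um dies zu lösen, müssen wir 2 Stammfunktionen unserer Gleichung für den Ruck j(t) = -135·exp(-3·t/2)/4 finden. Das Integral von dem Ruck, mit a(0) = 45/2, ergibt die Beschleunigung: a(t) = 45·exp(-3·t/2)/2. Mit ∫a(t)dt und Anwendung von v(0) = -15, finden wir v(t) = -15·exp(-3·t/2). Wir haben die Geschwindigkeit v(t) = -15·exp(-3·t/2). Durch Einsetzen von t = 2*log(3)/3: v(2*log(3)/3) = -5.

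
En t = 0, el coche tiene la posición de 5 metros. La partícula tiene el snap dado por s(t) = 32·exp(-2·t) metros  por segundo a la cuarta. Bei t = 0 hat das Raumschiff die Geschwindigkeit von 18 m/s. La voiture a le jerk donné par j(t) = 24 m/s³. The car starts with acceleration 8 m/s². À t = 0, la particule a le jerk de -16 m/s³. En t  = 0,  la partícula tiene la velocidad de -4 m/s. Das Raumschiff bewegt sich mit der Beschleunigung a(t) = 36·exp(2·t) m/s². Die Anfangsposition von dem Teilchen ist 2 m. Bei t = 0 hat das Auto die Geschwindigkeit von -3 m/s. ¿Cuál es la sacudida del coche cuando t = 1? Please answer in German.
Mit j(t) = 24 und Einsetzen von t = 1, finden wir j = 24.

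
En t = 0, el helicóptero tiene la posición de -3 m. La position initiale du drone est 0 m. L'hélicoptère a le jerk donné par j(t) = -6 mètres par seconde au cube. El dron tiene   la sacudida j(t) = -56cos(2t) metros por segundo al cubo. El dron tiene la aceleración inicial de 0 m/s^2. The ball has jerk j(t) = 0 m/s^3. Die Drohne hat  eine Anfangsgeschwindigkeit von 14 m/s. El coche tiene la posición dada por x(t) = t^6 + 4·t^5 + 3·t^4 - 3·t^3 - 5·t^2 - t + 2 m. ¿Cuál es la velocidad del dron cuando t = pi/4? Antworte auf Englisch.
Starting from jerk j(t) = -56·cos(2·t), we take 2 antiderivatives. Finding the antiderivative of j(t) and using a(0) = 0: a(t) = -28·sin(2·t). Taking ∫a(t)dt and applying v(0) = 14, we find v(t) = 14·cos(2·t). From the given velocity equation v(t) = 14·cos(2·t), we substitute t = pi/4 to get v = 0.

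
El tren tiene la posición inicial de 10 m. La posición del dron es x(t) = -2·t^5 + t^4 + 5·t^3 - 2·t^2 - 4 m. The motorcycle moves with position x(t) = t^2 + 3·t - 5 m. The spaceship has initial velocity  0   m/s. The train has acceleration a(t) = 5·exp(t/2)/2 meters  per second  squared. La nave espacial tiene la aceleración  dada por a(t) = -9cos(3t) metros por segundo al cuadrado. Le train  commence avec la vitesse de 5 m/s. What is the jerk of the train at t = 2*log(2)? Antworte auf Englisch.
To solve this, we need to take 1 derivative of our acceleration equation a(t) = 5·exp(t/2)/2. Taking d/dt of a(t), we find j(t) = 5·exp(t/2)/4. Using j(t) = 5·exp(t/2)/4 and substituting t = 2*log(2), we find j = 5/2.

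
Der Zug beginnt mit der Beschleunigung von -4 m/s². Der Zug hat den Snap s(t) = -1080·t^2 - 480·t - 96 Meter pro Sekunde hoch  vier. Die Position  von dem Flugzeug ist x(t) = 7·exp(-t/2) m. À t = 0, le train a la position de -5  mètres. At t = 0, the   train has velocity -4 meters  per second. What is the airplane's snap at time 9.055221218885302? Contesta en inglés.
We must differentiate our position equation x(t) = 7·exp(-t/2) 4 times. Taking d/dt of x(t), we find v(t) = -7·exp(-t/2)/2. Taking d/dt of v(t), we find a(t) = 7·exp(-t/2)/4. The derivative of acceleration gives jerk: j(t) = -7·exp(-t/2)/8. Taking d/dt of j(t), we find s(t) = 7·exp(-t/2)/16. Using s(t) = 7·exp(-t/2)/16 and substituting t = 9.055221218885302, we find s = 0.00472782892633083.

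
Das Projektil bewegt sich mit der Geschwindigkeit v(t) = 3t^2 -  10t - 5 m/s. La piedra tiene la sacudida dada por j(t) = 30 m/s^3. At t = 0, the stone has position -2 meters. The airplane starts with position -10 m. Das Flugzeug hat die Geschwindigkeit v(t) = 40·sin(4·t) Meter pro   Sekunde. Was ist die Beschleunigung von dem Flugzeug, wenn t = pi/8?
Wir müssen unsere Gleichung für die Geschwindigkeit v(t) = 40·sin(4·t) 1-mal ableiten. Die Ableitung von der Geschwindigkeit ergibt die Beschleunigung: a(t) = 160·cos(4·t). Aus der Gleichung für die Beschleunigung a(t) = 160·cos(4·t), setzen wir t = pi/8 ein und erhalten a = 0.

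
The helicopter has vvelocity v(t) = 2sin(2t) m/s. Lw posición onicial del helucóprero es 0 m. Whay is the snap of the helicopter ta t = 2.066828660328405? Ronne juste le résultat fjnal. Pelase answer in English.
The answer is 8.75140123218984.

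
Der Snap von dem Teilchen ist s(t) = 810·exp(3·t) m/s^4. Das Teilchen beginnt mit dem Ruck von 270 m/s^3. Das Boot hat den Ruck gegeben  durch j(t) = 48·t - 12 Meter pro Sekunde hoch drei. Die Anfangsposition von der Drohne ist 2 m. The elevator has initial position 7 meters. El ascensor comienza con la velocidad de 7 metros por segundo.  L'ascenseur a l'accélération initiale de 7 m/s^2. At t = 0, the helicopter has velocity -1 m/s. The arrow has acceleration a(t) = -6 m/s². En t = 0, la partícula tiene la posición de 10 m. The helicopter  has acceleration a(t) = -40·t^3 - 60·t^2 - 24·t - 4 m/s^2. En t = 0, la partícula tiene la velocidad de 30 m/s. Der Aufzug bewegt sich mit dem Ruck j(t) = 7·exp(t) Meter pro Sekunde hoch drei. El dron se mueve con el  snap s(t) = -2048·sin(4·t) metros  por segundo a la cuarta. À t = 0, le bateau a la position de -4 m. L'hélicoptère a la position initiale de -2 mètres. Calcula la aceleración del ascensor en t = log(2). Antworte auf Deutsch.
Um dies zu lösen, müssen wir 1 Stammfunktion unserer Gleichung für den Ruck j(t) = 7·exp(t) finden. Die Stammfunktion von dem Ruck, mit a(0) = 7, ergibt die Beschleunigung: a(t) = 7·exp(t). Mit a(t) = 7·exp(t) und Einsetzen von t = log(2), finden wir a = 14.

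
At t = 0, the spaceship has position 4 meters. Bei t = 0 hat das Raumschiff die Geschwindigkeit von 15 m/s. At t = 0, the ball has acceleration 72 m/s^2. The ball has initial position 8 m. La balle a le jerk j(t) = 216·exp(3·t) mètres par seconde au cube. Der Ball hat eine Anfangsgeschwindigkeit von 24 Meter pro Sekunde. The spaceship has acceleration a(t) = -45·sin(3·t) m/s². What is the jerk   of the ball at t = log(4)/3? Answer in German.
Aus der Gleichung für den Ruck j(t) = 216·exp(3·t), setzen wir t = log(4)/3 ein und erhalten j = 864.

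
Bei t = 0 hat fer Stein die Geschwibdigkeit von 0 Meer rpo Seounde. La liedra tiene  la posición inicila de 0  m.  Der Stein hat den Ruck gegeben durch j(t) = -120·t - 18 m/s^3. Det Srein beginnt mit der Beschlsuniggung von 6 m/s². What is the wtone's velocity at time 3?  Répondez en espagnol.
Partiendo de la sacudida j(t) = -120·t - 18, tomamos 2 integrales. Tomando ∫j(t)dt y aplicando a(0) = 6, encontramos a(t) = -60·t^2 - 18·t + 6. La integral de la aceleración, con v(0) = 0, da la velocidad: v(t) = t·(-20·t^2 - 9·t + 6). Tenemos la velocidad v(t) = t·(-20·t^2 - 9·t + 6). Sustituyendo t = 3: v(3) = -603.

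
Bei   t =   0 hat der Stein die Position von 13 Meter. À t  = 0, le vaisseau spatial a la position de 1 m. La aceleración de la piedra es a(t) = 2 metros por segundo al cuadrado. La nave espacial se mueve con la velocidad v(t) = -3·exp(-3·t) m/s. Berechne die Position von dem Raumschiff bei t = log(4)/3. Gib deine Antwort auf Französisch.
Pour résoudre ceci, nous devons prendre 1 primitive de notre équation de la vitesse v(t) = -3·exp(-3·t). En intégrant la vitesse et en utilisant la condition initiale x(0) = 1, nous obtenons x(t) = exp(-3·t). En utilisant x(t) = exp(-3·t) et en substituant t = log(4)/3, nous trouvons x = 1/4.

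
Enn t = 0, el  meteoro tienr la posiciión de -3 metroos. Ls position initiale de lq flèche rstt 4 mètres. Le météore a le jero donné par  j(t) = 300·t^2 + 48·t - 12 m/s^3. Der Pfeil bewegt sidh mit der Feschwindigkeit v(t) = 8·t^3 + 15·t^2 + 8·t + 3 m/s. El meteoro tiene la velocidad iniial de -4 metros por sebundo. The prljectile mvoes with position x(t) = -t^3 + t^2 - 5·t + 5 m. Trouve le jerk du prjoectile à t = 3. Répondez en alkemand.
Ausgehend von der Position x(t) = -t^3 + t^2 - 5·t + 5, nehmen wir 3 Ableitungen. Durch Ableiten von der Position erhalten wir die Geschwindigkeit: v(t) = -3·t^2 + 2·t - 5. Mit d/dt von v(t) finden wir a(t) = 2 - 6·t. Die Ableitung von der Beschleunigung ergibt den Ruck: j(t) = -6. Mit j(t) = -6 und Einsetzen von t = 3, finden wir j = -6.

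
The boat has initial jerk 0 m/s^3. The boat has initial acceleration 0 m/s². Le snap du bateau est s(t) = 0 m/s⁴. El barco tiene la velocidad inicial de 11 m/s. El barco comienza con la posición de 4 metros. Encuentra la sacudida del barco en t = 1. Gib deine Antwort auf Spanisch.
Debemos encontrar la integral de nuestra ecuación del snap s(t) = 0 1 vez. La integral del snap es la sacudida. Usando j(0) = 0, obtenemos j(t) = 0. De la ecuación de la sacudida j(t) = 0, sustituimos t = 1 para obtener j = 0.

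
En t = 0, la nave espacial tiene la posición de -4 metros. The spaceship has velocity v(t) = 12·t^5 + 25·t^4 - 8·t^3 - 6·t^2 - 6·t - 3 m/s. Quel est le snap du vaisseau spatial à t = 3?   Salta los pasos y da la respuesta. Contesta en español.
s(3) = 8232.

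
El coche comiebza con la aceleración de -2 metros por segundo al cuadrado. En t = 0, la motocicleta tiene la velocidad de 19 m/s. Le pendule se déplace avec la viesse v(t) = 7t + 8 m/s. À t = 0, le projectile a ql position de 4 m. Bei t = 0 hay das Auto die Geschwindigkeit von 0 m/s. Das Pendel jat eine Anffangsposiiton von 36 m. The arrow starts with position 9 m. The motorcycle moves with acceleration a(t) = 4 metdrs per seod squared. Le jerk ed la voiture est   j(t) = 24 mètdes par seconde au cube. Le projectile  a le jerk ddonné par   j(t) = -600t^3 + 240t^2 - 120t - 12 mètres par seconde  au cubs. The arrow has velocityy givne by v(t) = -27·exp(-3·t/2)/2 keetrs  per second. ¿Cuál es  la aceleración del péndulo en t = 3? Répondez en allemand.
Um dies zu lösen, müssen wir 1 Ableitung unserer Gleichung für die Geschwindigkeit v(t) = 7·t + 8 nehmen. Mit d/dt von v(t) finden wir a(t) = 7. Mit a(t) = 7 und Einsetzen von t = 3, finden wir a = 7.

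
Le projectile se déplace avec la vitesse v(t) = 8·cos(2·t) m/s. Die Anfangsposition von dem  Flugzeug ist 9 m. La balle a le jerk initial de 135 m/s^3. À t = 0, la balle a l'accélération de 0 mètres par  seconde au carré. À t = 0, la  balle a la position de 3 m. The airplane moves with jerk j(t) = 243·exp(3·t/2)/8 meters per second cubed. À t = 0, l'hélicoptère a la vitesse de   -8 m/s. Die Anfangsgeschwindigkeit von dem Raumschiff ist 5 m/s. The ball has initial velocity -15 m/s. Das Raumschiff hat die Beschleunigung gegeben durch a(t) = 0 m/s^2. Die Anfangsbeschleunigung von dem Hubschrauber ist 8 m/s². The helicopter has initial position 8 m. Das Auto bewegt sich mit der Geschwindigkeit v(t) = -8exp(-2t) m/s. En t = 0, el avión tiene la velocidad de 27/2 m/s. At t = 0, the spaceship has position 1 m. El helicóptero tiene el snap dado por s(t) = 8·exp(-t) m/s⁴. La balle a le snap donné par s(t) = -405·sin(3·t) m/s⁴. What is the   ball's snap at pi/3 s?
From the given snap equation s(t) = -405·sin(3·t), we substitute t = pi/3 to get s = 0.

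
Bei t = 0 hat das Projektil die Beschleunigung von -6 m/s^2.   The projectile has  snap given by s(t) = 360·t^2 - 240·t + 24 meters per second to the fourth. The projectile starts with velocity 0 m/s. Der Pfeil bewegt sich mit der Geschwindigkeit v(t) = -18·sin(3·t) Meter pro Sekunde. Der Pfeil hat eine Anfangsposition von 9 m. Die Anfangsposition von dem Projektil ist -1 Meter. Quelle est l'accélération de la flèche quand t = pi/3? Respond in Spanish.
Debemos derivar nuestra ecuación de la velocidad v(t) = -18·sin(3·t) 1 vez. Derivando la velocidad, obtenemos la aceleración: a(t) = -54·cos(3·t). Usando a(t) = -54·cos(3·t) y sustituyendo t = pi/3, encontramos a = 54.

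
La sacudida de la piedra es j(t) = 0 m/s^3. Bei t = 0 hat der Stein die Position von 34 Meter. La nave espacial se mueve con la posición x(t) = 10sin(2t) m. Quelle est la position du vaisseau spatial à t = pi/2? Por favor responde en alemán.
Mit x(t) = 10·sin(2·t) und Einsetzen von t = pi/2, finden wir x = 0.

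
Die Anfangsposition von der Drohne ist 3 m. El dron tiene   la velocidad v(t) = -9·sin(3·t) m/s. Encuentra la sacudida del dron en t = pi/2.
Debemos derivar nuestra ecuación de la velocidad v(t) = -9·sin(3·t) 2 veces. Derivando la velocidad, obtenemos la aceleración: a(t) = -27·cos(3·t). Tomando d/dt de a(t), encontramos j(t) = 81·sin(3·t). De la ecuación de la sacudida j(t) = 81·sin(3·t), sustituimos t = pi/2 para obtener j = -81.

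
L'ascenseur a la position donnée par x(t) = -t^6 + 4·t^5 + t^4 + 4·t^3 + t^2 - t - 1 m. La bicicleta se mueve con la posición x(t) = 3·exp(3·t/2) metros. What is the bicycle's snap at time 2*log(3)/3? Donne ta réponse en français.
Pour résoudre ceci, nous devons prendre 4 dérivées de notre équation de la position x(t) = 3·exp(3·t/2). En prenant d/dt de x(t), nous trouvons v(t) = 9·exp(3·t/2)/2. La dérivée de la vitesse donne l'accélération: a(t) = 27·exp(3·t/2)/4. La dérivée de l'accélération donne le jerk: j(t) = 81·exp(3·t/2)/8. En prenant d/dt de j(t), nous trouvons s(t) = 243·exp(3·t/2)/16. En utilisant s(t) = 243·exp(3·t/2)/16 et en substituant t = 2*log(3)/3, nous trouvons s = 729/16.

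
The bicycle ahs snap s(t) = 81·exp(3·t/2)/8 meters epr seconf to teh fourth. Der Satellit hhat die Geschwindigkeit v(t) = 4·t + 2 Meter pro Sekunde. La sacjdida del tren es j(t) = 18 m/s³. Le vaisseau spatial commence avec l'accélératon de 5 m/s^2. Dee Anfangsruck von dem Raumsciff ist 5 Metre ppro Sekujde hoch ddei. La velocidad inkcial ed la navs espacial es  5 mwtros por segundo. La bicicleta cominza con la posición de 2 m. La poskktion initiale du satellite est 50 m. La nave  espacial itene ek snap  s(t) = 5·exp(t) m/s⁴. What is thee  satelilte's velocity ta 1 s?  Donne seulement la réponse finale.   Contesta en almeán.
Die Antwort ist 6.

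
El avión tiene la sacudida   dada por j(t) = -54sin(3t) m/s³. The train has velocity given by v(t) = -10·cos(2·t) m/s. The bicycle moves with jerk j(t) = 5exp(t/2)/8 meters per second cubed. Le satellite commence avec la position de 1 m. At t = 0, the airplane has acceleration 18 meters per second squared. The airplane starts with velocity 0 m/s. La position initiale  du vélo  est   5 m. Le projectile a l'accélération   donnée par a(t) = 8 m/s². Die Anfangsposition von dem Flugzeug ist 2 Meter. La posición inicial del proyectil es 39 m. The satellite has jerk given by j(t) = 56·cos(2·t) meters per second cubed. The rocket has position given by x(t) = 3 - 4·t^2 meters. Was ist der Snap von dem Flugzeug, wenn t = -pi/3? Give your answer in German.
Um dies zu lösen, müssen wir 1 Ableitung unserer Gleichung für den Ruck j(t) = -54·sin(3·t) nehmen. Durch Ableiten von dem Ruck erhalten wir den Snap: s(t) = -162·cos(3·t). Aus der Gleichung für den Snap s(t) = -162·cos(3·t), setzen wir t = -pi/3 ein und erhalten s = 162.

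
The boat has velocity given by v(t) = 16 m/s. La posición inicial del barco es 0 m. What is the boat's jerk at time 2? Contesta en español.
Partiendo de la velocidad v(t) = 16, tomamos 2 derivadas. Tomando d/dt de v(t), encontramos a(t) = 0. Derivando la aceleración, obtenemos la sacudida: j(t) = 0. Tenemos la sacudida j(t) = 0. Sustituyendo t = 2: j(2) = 0.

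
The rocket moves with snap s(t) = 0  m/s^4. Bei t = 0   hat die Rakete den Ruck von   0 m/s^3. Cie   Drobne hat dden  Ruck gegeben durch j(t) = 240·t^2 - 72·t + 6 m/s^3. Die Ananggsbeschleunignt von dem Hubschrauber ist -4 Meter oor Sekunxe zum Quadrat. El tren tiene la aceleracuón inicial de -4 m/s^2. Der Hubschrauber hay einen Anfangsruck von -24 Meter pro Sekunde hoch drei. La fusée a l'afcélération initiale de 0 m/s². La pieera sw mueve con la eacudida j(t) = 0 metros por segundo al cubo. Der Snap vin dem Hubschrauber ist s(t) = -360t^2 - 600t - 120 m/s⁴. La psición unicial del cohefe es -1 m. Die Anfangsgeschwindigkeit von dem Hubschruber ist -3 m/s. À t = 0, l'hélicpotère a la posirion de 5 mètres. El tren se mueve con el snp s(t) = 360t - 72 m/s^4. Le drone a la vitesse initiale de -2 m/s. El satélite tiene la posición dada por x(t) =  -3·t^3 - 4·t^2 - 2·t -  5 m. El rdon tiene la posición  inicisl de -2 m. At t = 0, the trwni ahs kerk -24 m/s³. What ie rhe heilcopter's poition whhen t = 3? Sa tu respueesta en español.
Necesitamos integrar nuestra ecuación del snap s(t) = -360·t^2 - 600·t - 120 4 veces. Integrando el snap y usando la condición inicial j(0) = -24, obtenemos j(t) = -120·t^3 - 300·t^2 - 120·t - 24. Integrando la sacudida y usando la condición inicial a(0) = -4, obtenemos a(t) = -30·t^4 - 100·t^3 - 60·t^2 - 24·t - 4. Integrando la aceleración y usando la condición inicial v(0) = -3, obtenemos v(t) = -6·t^5 - 25·t^4 - 20·t^3 - 12·t^2 - 4·t - 3. Tomando ∫v(t)dt y aplicando x(0) = 5, encontramos x(t) = -t^6 - 5·t^5 - 5·t^4 - 4·t^3 - 2·t^2 - 3·t + 5. De la ecuación de la posición x(t) = -t^6 - 5·t^5 - 5·t^4 - 4·t^3 - 2·t^2 - 3·t + 5, sustituimos t = 3 para obtener x = -2479.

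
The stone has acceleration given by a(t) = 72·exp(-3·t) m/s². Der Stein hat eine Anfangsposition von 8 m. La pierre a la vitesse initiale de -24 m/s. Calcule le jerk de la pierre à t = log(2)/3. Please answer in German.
Ausgehend von der Beschleunigung a(t) = 72·exp(-3·t), nehmen wir 1 Ableitung. Durch Ableiten von der Beschleunigung erhalten wir den Ruck: j(t) = -216·exp(-3·t). Wir haben den Ruck j(t) = -216·exp(-3·t). Durch Einsetzen von t = log(2)/3: j(log(2)/3) = -108.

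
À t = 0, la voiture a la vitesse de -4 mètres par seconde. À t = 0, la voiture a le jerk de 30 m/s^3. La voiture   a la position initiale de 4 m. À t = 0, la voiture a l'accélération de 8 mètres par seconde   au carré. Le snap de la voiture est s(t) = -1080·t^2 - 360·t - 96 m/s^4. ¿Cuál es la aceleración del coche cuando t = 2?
Partiendo del snap s(t) = -1080·t^2 - 360·t - 96, tomamos 2 antiderivadas. La integral del snap es la sacudida. Usando j(0) = 30, obtenemos j(t) = -360·t^3 - 180·t^2 - 96·t + 30. La integral de la sacudida, con a(0) = 8, da la aceleración: a(t) = -90·t^4 - 60·t^3 - 48·t^2 + 30·t + 8. De la ecuación de la aceleración a(t) = -90·t^4 - 60·t^3 - 48·t^2 + 30·t + 8, sustituimos t = 2 para obtener a = -2044.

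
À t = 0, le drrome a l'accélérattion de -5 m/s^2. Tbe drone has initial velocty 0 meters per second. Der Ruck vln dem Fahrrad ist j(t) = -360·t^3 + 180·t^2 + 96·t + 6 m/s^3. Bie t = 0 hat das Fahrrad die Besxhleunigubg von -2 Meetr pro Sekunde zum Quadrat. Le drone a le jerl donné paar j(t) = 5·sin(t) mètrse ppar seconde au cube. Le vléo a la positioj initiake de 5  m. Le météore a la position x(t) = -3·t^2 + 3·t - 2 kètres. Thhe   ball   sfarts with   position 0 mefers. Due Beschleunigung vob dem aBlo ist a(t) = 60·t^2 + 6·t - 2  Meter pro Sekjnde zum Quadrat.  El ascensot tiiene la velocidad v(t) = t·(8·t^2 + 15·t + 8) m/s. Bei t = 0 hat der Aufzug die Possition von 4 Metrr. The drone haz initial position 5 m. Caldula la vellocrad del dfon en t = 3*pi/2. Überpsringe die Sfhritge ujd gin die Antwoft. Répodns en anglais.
At t = 3*pi/2, v = 5.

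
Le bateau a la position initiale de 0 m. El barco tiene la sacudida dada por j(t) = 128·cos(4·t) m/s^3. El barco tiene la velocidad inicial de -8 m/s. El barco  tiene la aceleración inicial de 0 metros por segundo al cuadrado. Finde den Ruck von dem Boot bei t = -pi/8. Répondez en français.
De l'équation du jerk j(t) = 128·cos(4·t), nous substituons t = -pi/8 pour obtenir j = 0.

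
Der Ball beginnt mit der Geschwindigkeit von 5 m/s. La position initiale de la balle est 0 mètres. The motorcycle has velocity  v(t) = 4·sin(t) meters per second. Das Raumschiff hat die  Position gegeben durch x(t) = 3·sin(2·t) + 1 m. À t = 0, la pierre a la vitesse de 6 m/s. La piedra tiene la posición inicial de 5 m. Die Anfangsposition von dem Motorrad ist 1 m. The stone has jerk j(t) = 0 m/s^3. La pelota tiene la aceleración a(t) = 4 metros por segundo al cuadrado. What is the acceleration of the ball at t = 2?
Using a(t) = 4 and substituting t = 2, we find a = 4.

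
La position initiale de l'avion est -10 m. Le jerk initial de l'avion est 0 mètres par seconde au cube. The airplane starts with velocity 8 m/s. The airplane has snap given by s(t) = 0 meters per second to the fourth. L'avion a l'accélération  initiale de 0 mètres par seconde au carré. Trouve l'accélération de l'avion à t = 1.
En partant du snap s(t) = 0, nous prenons 2 primitives. En intégrant le snap et en utilisant la condition initiale j(0) = 0, nous obtenons j(t) = 0. L'intégrale du jerk, avec a(0) = 0, donne l'accélération: a(t) = 0. En utilisant a(t) = 0 et en substituant t = 1, nous trouvons a = 0.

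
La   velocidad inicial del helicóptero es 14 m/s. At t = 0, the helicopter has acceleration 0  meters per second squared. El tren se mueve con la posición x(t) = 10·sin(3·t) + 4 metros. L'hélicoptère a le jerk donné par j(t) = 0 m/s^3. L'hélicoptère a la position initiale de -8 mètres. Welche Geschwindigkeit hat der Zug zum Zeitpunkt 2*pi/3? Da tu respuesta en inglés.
We must differentiate our position equation x(t) = 10·sin(3·t) + 4 1 time. Taking d/dt of x(t), we find v(t) = 30·cos(3·t). We have velocity v(t) = 30·cos(3·t). Substituting t = 2*pi/3: v(2*pi/3) = 30.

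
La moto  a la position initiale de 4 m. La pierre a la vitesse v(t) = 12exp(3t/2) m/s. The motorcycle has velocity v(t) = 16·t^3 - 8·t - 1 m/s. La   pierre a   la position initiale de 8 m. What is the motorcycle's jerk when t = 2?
To solve this, we need to take 2 derivatives of our velocity equation v(t) = 16·t^3 - 8·t - 1. Differentiating velocity, we get acceleration: a(t) = 48·t^2 - 8. Differentiating acceleration, we get jerk: j(t) = 96·t. We have jerk j(t) = 96·t. Substituting t = 2: j(2) = 192.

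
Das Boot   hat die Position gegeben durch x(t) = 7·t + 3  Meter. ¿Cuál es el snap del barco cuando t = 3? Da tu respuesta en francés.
En partant de la position x(t) = 7·t + 3, nous prenons 4 dérivées. En prenant d/dt de x(t), nous trouvons v(t) = 7. En dérivant la vitesse, nous obtenons l'accélération: a(t) = 0. La dérivée de l'accélération donne le jerk: j(t) = 0. En dérivant le jerk, nous obtenons le snap: s(t) = 0. En utilisant s(t) = 0 et en substituant t = 3, nous trouvons s = 0.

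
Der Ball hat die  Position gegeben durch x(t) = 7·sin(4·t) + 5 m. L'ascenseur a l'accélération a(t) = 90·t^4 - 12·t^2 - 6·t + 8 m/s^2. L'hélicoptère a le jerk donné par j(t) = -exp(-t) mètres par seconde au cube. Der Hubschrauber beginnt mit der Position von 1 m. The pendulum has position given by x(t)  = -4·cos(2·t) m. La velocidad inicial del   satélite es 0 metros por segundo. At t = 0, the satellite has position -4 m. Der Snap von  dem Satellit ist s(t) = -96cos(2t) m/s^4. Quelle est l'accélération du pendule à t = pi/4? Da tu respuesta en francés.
Pour résoudre ceci, nous devons prendre 2 dérivées de notre équation de la position x(t) = -4·cos(2·t). La dérivée de la position donne la vitesse: v(t) = 8·sin(2·t). En dérivant la vitesse, nous obtenons l'accélération: a(t) = 16·cos(2·t). En utilisant a(t) = 16·cos(2·t) et en substituant t = pi/4, nous trouvons a = 0.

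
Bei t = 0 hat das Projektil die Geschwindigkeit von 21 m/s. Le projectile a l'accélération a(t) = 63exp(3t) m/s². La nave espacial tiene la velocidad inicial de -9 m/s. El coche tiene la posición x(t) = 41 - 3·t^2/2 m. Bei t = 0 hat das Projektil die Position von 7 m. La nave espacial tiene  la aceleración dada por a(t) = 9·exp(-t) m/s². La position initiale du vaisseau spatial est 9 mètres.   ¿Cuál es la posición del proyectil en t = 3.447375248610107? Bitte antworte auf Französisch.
Nous devons trouver l'intégrale de notre équation de l'accélération a(t) = 63·exp(3·t) 2 fois. L'intégrale de l'accélération, avec v(0) = 21, donne la vitesse: v(t) = 21·exp(3·t). La primitive de la vitesse est la position. En utilisant x(0) = 7, nous obtenons x(t) = 7·exp(3·t). Nous avons la position x(t) = 7·exp(3·t). En substituant t = 3.447375248610107: x(3.447375248610107) = 217083.183872384.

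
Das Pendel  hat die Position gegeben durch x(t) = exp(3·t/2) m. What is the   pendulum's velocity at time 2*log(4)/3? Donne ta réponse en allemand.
Ausgehend von der Position x(t) = exp(3·t/2), nehmen wir 1 Ableitung. Mit d/dt von x(t) finden wir v(t) = 3·exp(3·t/2)/2. Mit v(t) = 3·exp(3·t/2)/2 und Einsetzen von t = 2*log(4)/3, finden wir v = 6.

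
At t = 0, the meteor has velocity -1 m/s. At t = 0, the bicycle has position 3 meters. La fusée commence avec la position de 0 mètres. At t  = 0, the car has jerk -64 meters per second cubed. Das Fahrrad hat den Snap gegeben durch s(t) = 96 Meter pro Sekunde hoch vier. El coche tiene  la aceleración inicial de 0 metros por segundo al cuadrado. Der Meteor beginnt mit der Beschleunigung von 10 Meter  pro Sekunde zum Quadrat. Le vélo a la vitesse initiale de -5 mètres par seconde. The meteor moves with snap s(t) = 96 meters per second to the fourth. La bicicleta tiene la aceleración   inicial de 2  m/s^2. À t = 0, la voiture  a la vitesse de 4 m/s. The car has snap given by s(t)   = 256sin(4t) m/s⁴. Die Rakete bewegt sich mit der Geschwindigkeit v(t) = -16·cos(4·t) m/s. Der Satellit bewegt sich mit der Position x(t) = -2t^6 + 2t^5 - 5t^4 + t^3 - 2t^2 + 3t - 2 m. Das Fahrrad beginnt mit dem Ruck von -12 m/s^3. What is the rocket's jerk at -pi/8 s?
We must differentiate our velocity equation v(t) = -16·cos(4·t) 2 times. Taking d/dt of v(t), we find a(t) = 64·sin(4·t). Taking d/dt of a(t), we find j(t) = 256·cos(4·t). From the given jerk equation j(t) = 256·cos(4·t), we substitute t = -pi/8 to get j = 0.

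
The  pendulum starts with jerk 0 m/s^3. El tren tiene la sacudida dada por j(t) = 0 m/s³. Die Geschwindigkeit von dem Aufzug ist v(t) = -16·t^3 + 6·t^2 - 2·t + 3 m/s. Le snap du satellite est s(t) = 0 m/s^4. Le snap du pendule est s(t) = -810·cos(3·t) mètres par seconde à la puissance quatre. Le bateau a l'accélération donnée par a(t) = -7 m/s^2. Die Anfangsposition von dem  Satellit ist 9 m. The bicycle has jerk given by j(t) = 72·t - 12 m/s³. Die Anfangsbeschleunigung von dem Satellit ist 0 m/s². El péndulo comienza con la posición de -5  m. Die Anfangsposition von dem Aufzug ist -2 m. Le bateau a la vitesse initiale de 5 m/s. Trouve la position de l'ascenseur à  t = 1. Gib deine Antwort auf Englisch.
Starting from velocity v(t) = -16·t^3 + 6·t^2 - 2·t + 3, we take 1 integral. Taking ∫v(t)dt and applying x(0) = -2, we find x(t) = -4·t^4 + 2·t^3 - t^2 + 3·t - 2. Using x(t) = -4·t^4 + 2·t^3 - t^2 + 3·t - 2 and substituting t = 1, we find x = -2.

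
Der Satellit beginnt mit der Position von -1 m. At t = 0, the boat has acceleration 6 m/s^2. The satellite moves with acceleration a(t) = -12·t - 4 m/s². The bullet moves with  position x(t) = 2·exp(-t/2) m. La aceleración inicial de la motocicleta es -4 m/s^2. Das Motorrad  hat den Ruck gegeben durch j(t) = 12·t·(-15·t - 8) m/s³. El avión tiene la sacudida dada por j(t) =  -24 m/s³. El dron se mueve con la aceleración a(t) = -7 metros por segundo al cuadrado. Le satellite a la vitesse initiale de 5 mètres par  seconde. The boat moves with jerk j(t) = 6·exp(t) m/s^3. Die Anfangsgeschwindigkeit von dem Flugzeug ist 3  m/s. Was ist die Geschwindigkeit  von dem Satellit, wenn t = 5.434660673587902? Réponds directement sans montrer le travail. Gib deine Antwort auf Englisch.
The answer is -193.951862516609.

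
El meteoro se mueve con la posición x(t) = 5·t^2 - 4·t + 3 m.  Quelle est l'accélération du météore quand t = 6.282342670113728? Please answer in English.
Starting from position x(t) = 5·t^2 - 4·t + 3, we take 2 derivatives. Taking d/dt of x(t), we find v(t) = 10·t - 4. The derivative of velocity gives acceleration: a(t) = 10. From the given acceleration equation a(t) = 10, we substitute t = 6.282342670113728 to get a = 10.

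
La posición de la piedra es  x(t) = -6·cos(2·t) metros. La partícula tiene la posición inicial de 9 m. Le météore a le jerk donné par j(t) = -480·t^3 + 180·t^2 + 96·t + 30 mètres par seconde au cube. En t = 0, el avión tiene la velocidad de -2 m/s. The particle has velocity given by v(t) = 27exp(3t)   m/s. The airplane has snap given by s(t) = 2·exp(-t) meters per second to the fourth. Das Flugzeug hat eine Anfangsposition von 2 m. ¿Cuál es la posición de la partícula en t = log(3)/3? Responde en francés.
Pour résoudre ceci, nous devons prendre 1 intégrale de notre équation de la vitesse v(t) = 27·exp(3·t). En intégrant la vitesse et en utilisant la condition initiale x(0) = 9, nous obtenons x(t) = 9·exp(3·t). Nous avons la position x(t) = 9·exp(3·t). En substituant t = log(3)/3: x(log(3)/3) = 27.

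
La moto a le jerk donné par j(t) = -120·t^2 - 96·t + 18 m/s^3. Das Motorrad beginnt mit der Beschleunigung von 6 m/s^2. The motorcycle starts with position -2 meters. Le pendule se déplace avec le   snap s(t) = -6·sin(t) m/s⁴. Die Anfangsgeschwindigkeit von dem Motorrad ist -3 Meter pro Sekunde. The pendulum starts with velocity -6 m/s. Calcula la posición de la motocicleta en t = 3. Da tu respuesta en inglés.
Starting from jerk j(t) = -120·t^2 - 96·t + 18, we take 3 antiderivatives. Integrating jerk and using the initial condition a(0) = 6, we get a(t) = -40·t^3 - 48·t^2 + 18·t + 6. Taking ∫a(t)dt and applying v(0) = -3, we find v(t) = -10·t^4 - 16·t^3 + 9·t^2 + 6·t - 3. Finding the integral of v(t) and using x(0) = -2: x(t) = -2·t^5 - 4·t^4 + 3·t^3 + 3·t^2 - 3·t - 2. Using x(t) = -2·t^5 - 4·t^4 + 3·t^3 + 3·t^2 - 3·t - 2 and substituting t = 3, we find x = -713.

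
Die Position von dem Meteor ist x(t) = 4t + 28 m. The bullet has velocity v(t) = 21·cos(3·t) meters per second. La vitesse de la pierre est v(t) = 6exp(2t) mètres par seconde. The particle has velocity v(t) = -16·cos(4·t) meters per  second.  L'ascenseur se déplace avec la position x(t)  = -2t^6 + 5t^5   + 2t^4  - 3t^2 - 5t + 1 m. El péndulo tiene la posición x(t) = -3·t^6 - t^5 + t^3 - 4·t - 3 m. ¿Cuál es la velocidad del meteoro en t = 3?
Debemos derivar nuestra ecuación de la posición x(t) = 4·t + 28 1 vez. La derivada de la posición da la velocidad: v(t) = 4. De la ecuación de la velocidad v(t) = 4, sustituimos t = 3 para obtener v = 4.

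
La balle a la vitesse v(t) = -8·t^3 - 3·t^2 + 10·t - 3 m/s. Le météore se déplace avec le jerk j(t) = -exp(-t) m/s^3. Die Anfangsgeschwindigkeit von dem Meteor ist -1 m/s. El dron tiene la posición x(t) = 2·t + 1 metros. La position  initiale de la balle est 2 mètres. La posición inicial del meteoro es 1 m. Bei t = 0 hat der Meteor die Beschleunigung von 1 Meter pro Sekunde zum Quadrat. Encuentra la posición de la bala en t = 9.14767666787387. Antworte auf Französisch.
Nous devons trouver la primitive de notre équation de la vitesse v(t) = -8·t^3 - 3·t^2 + 10·t - 3 1 fois. En prenant ∫v(t)dt et en appliquant x(0) = 2, nous trouvons x(t) = -2·t^4 - t^3 + 5·t^2 - 3·t + 2. Nous avons la position x(t) = -2·t^4 - t^3 + 5·t^2 - 3·t + 2. En substituant t = 9.14767666787387: x(9.14767666787387) = -14377.2014894717.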